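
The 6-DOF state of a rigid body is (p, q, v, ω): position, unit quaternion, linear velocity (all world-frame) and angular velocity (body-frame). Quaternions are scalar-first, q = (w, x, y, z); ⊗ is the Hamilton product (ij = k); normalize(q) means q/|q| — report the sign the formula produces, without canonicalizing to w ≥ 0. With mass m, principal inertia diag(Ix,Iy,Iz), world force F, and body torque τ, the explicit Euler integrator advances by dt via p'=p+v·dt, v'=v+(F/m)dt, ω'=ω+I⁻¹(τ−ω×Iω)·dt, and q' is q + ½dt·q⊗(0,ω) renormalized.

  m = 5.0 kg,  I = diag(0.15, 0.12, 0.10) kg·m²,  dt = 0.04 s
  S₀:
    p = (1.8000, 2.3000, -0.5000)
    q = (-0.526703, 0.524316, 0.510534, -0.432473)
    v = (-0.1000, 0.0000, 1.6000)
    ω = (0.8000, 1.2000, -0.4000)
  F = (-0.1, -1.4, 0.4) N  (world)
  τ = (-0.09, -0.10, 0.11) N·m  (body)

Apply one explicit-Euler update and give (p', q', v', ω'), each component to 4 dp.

p' = (1.7960, 2.3000, -0.4360)
q' = (-0.5506, 0.5219, 0.4949, -0.4237)
v' = (-0.1008, -0.0112, 1.6032)
ω' = (0.7734, 1.1720, -0.3445)

angular accel α = (-0.6640, -0.7000, 1.3880)
new body rate ω' = (0.7734, 1.1720, -0.3445)
Hamilton product q⊗(0,ω) = (-1.2050828, -0.1066084, -0.7682956, 0.4314332)
q + ½dt·q⊗(0,ω), renormalized = (-0.5506, 0.5219, 0.4949, -0.4237)
a = (-0.0200, -0.2800, 0.0800)
p + v·dt = (1.7960, 2.3000, -0.4360)
v + (F/m)dt = (-0.1008, -0.0112, 1.6032)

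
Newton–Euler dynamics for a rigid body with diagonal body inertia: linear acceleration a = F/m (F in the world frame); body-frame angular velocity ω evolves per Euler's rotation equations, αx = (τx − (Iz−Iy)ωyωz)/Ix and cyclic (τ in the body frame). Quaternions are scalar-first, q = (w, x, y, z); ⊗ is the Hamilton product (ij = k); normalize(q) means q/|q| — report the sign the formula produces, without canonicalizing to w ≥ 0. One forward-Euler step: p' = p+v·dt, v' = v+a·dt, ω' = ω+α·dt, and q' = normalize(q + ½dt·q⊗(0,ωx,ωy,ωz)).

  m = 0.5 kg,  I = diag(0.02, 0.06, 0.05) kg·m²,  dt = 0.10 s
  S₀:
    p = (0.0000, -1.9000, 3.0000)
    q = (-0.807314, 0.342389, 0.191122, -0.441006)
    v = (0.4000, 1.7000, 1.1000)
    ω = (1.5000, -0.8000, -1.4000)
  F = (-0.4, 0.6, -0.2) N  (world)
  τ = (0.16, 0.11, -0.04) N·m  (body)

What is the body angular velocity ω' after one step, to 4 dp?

ω' = (2.3560, -0.7217, -1.3840)

precession coupling ω×(Iω) = (-0.0112, 0.0630, -0.0480)
α = I⁻¹(τ − ω×Iω) = (8.5600, 0.7833, 0.1600)
ω' = ω + α·dt = (2.3560, -0.7217, -1.3840)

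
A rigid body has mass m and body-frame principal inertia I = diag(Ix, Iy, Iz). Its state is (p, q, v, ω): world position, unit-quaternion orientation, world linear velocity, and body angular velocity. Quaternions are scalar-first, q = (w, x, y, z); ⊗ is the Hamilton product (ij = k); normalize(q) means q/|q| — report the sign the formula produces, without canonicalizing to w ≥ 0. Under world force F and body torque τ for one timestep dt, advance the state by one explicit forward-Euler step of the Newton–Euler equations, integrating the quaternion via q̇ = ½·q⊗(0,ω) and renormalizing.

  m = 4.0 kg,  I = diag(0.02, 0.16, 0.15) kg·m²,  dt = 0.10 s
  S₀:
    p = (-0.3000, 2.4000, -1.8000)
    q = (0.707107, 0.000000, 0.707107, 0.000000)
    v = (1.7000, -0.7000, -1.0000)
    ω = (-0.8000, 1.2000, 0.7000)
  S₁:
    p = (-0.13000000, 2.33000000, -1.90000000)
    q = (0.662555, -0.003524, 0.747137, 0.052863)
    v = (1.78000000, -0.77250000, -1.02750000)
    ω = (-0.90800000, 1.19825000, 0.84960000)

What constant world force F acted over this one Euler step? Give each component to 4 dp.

F = (3.2000, -2.9000, -1.1000)

velocity change Δv = (0.08000000, -0.07250000, -0.02750000)
applied force F = (3.2000, -2.9000, -1.1000)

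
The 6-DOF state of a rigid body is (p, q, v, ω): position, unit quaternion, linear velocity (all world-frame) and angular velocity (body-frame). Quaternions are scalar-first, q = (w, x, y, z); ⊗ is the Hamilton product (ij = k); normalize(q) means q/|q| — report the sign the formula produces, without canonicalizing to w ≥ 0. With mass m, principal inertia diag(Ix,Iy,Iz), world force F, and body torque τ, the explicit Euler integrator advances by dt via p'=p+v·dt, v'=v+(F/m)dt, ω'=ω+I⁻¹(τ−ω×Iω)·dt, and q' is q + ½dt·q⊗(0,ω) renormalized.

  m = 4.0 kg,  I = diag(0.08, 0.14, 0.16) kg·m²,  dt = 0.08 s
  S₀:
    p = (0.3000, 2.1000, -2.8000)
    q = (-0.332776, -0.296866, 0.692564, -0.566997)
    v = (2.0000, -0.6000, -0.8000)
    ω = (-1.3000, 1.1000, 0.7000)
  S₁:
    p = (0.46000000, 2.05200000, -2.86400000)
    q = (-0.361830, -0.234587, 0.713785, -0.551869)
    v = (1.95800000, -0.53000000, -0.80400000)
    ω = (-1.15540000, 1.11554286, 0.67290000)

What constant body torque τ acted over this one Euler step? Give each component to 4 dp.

τ = (0.1600, 0.1000, -0.1400)

ω₁ − ω₀ = (0.14460000, 0.01554286, -0.02710000)
applied torque τ = (0.1600, 0.1000, -0.1400)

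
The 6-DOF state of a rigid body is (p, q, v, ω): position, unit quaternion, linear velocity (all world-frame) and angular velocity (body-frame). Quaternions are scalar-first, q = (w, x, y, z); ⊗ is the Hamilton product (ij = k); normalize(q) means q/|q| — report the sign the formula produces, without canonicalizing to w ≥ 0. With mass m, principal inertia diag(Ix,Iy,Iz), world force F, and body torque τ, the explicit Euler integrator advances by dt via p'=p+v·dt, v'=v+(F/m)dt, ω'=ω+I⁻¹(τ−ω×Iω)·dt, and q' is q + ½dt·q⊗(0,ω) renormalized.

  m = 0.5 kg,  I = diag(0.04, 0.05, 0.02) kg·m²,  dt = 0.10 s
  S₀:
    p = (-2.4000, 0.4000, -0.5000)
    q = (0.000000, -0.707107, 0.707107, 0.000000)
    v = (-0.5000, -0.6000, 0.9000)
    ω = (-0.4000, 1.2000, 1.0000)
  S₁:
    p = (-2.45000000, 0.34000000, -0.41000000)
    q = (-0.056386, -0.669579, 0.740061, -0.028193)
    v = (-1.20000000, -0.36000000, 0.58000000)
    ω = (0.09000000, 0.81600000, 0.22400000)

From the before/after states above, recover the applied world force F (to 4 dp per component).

F = (-3.5000, 1.2000, -1.6000)

Δv = v₁−v₀ = (-0.70000000, 0.24000000, -0.32000000)
F = m·Δv/dt = (-3.5000, 1.2000, -1.6000)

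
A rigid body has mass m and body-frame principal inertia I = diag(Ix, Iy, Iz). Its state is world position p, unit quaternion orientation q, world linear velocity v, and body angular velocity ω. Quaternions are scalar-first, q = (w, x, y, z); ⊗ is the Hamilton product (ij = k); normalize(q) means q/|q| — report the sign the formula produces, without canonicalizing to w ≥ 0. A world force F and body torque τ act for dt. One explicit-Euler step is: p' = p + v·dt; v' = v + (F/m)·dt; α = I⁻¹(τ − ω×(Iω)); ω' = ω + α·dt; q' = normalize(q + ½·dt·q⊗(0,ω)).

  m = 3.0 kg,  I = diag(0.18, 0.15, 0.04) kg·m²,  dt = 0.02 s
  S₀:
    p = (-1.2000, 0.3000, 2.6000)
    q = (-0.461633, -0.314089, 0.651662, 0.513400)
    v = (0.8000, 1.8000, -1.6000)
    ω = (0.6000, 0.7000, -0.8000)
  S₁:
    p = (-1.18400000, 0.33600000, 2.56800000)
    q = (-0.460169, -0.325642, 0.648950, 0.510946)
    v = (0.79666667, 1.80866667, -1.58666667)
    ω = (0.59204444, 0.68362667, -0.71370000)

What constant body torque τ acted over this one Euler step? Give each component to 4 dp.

rate change Δω = (-0.00795556, -0.01637333, 0.08630000)
ω₀×(Iω₀) = (0.0616, -0.0672, -0.0126)
applied torque τ = (-0.0100, -0.1900, 0.1600)

τ = (-0.0100, -0.1900, 0.1600)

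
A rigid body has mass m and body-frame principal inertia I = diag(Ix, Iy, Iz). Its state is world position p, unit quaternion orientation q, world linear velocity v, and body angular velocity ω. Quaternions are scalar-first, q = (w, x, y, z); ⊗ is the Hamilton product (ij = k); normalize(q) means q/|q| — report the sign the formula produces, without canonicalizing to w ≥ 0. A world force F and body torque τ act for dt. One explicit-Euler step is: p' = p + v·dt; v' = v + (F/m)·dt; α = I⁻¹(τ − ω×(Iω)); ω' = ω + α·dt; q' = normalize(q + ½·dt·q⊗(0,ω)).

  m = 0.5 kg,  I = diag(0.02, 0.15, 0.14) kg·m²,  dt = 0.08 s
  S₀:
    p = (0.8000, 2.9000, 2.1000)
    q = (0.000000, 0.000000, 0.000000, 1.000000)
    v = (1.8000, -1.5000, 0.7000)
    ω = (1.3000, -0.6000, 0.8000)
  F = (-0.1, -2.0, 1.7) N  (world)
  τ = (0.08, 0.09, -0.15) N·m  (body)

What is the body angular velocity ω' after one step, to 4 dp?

ω' = (1.6008, -0.4854, 0.7722)

ω×(Iω) gyroscopic = (0.0048, -0.1248, -0.1014)
(τ − ω×Iω)/I = (3.7600, 1.4320, -0.3471)
new body rate ω' = (1.6008, -0.4854, 0.7722)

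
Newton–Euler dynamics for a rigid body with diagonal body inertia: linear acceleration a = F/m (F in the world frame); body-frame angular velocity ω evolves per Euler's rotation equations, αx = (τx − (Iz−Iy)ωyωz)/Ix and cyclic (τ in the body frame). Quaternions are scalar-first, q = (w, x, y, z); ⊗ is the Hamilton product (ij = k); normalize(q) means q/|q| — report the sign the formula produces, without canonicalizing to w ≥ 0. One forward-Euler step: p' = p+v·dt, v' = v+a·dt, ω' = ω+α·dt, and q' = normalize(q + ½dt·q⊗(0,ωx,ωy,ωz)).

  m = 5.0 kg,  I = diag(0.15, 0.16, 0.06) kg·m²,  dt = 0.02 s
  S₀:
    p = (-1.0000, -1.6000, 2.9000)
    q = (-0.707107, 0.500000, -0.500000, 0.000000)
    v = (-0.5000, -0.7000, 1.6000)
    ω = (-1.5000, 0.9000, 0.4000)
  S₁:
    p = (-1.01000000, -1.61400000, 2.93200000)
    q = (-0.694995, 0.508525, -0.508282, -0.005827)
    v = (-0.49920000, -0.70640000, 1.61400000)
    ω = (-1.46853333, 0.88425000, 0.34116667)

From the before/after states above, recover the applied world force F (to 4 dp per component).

F = (0.2000, -1.6000, 3.5000)

Δv = v₁−v₀ = (0.00080000, -0.00640000, 0.01400000)
applied force F = (0.2000, -1.6000, 3.5000)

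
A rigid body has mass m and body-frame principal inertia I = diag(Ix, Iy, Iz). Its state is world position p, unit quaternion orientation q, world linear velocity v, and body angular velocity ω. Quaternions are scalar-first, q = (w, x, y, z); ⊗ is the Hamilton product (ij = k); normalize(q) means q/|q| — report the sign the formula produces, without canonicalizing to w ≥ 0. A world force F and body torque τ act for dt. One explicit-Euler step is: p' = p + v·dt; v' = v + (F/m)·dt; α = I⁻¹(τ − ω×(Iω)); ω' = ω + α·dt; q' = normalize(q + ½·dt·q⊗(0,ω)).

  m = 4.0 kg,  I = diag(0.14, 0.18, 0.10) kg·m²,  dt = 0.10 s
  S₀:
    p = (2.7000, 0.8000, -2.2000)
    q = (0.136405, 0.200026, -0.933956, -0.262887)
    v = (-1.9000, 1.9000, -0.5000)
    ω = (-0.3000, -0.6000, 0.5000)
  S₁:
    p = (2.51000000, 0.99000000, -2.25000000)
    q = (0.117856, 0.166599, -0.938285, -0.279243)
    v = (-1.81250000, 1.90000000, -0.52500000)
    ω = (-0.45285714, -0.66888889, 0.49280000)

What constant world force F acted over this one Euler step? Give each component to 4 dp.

F = (3.5000, 0.0000, -1.0000)

Δv = v₁−v₀ = (0.08750000, 0.00000000, -0.02500000)
F = m·Δv/dt = (3.5000, 0.0000, -1.0000)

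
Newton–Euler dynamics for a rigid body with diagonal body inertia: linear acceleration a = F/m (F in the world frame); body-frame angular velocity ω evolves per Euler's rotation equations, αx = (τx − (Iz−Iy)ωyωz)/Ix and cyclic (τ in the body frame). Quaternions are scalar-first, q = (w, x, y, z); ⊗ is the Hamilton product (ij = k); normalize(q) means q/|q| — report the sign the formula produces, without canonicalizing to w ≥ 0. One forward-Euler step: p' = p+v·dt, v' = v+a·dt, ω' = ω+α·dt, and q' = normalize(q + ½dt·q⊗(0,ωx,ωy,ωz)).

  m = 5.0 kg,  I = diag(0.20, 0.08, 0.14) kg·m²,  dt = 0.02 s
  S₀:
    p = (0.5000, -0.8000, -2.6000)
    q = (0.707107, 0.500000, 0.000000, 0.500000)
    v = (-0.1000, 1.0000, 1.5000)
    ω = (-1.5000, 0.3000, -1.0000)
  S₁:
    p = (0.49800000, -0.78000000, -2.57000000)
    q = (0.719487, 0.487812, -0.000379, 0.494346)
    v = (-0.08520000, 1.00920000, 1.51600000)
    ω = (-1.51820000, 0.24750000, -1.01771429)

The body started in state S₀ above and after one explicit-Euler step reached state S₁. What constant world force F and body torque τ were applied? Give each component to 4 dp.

Δv = v₁−v₀ = (0.01480000, 0.00920000, 0.01600000)
m·(v₁−v₀)/dt = (3.7000, 2.3000, 4.0000)
rate change Δω = (-0.01820000, -0.05250000, -0.01771429)
I·α + gyro = (-0.2000, -0.1200, -0.0700)

F = (3.7000, 2.3000, 4.0000)
τ = (-0.2000, -0.1200, -0.0700)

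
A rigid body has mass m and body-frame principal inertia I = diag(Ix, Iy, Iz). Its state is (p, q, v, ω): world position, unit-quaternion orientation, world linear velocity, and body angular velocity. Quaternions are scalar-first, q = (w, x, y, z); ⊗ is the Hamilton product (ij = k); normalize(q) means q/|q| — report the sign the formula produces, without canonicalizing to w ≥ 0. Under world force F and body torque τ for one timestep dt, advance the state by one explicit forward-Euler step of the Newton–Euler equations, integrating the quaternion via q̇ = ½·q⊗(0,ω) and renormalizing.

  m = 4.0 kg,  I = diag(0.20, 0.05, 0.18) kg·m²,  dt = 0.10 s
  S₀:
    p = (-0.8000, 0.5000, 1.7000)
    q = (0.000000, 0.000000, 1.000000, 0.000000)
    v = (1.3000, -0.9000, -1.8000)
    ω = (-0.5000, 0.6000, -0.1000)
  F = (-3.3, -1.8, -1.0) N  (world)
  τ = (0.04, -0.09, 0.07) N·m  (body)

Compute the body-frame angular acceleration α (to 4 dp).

ω×(Iω) gyroscopic = (-0.0078, 0.0010, 0.0450)
α = I⁻¹(τ − ω×Iω) = (0.2390, -1.8200, 0.1389)

α = (0.2390, -1.8200, 0.1389)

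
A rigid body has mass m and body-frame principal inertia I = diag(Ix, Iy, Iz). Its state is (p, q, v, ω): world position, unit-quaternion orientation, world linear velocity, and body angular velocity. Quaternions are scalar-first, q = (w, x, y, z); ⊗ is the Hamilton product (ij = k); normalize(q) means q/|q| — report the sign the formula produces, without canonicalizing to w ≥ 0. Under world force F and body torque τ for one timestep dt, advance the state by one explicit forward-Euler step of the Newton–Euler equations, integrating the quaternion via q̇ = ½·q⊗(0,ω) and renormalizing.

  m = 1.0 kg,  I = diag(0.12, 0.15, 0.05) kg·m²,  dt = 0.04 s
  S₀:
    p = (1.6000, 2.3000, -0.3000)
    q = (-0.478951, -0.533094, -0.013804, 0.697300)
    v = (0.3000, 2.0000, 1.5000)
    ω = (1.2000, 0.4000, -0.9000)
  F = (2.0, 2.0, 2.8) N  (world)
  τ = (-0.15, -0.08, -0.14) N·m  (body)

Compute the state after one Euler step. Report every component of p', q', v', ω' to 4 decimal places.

p' = (1.6120, 2.3800, -0.2400)
q' = (-0.4533, -0.5497, -0.0105, 0.7016)
v' = (0.3800, 2.0800, 1.6120)
ω' = (1.1380, 0.3988, -1.0235)

precession coupling ω×(Iω) = (0.0360, -0.0756, 0.0144)
angular accel α = (-1.5500, -0.0293, -3.0880)
ω' = ω + α·dt = (1.1380, 0.3988, -1.0235)
Hamilton product q⊗(0,ω) = (1.2728044, -0.8412376, 0.1653950, 0.2343831)
updated quaternion q' = (-0.4533, -0.5497, -0.0105, 0.7016)
linear accel F/m = (2.0000, 2.0000, 2.8000)
p' = p + v·dt = (1.6120, 2.3800, -0.2400)
v' = v + a·dt = (0.3800, 2.0800, 1.6120)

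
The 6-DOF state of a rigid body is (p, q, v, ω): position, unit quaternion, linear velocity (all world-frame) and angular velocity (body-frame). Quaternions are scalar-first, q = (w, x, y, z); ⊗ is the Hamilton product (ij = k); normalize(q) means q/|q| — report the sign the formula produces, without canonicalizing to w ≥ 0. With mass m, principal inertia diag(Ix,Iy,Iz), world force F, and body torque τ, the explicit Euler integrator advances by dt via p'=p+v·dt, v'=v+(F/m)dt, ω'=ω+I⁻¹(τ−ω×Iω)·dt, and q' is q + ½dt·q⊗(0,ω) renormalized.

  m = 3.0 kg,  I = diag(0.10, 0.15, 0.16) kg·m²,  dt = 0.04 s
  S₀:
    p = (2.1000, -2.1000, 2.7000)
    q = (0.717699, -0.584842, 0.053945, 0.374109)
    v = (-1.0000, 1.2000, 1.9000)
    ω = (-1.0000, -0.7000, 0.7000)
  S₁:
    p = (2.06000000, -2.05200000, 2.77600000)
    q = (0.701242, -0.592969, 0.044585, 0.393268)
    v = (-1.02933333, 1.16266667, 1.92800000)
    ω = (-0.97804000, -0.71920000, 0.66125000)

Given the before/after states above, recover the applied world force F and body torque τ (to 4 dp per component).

ω₁ − ω₀ = (0.02196000, -0.01920000, -0.03875000)
τ = I·(Δω/dt) + ω₀×(Iω₀) = (0.0500, -0.0300, -0.1200)
v₁ − v₀ = (-0.02933333, -0.03733333, 0.02800000)
F = m·Δv/dt = (-2.2000, -2.8000, 2.1000)

F = (-2.2000, -2.8000, 2.1000)
τ = (0.0500, -0.0300, -0.1200)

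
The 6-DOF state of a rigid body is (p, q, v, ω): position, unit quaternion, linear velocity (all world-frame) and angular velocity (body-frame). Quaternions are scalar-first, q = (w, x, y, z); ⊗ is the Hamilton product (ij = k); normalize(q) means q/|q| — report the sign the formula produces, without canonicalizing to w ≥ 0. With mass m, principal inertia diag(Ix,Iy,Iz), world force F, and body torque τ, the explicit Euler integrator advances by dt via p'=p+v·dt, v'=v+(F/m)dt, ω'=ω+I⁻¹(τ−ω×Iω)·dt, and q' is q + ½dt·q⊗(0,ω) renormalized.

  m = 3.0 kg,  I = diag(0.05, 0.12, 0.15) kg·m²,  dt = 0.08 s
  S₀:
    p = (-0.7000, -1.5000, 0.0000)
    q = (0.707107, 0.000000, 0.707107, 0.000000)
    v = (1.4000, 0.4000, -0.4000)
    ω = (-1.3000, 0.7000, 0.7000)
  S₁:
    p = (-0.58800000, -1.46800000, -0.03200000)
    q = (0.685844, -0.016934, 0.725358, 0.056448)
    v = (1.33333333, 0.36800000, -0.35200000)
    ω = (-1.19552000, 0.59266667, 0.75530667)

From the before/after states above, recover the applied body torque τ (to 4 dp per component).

Δω = ω₁−ω₀ = (0.10448000, -0.10733333, 0.05530667)
ω₀×(Iω₀) = (0.0147, 0.0910, -0.0637)
τ = I·(Δω/dt) + ω₀×(Iω₀) = (0.0800, -0.0700, 0.0400)

τ = (0.0800, -0.0700, 0.0400)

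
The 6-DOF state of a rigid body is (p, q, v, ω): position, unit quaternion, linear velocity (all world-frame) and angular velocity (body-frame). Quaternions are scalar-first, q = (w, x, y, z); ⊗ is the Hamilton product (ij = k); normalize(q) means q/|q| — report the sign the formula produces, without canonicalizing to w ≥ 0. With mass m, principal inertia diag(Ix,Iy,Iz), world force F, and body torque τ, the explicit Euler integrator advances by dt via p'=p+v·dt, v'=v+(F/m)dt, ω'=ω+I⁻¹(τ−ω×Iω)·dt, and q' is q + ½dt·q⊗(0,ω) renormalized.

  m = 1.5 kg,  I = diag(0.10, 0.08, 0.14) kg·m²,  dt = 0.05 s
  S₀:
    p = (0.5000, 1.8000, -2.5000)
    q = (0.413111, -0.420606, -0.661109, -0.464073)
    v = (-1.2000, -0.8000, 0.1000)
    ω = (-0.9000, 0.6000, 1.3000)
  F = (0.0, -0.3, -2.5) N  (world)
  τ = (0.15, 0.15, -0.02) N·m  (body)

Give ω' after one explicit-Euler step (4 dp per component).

ω' = (-0.8484, 0.6645, 1.2890)

(τ − ω×Iω)/I = (1.0320, 1.2900, -0.2200)
new body rate ω' = (-0.8484, 0.6645, 1.2890)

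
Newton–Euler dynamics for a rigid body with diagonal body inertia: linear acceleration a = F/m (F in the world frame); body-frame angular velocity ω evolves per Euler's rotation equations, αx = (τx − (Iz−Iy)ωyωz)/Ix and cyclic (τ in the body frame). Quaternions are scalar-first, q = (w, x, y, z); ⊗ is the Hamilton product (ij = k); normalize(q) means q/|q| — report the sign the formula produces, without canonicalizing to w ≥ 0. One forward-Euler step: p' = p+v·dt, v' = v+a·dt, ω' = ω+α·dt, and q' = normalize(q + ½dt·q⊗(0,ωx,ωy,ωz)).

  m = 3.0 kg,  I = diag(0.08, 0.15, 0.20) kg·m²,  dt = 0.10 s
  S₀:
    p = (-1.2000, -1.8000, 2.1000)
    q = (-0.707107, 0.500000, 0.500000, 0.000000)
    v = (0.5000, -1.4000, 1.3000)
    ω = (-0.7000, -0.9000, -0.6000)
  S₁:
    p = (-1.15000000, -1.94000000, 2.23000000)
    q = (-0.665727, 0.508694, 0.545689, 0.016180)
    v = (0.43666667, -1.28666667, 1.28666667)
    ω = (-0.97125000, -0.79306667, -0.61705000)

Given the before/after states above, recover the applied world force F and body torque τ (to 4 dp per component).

Δω = ω₁−ω₀ = (-0.27125000, 0.10693333, -0.01705000)
I·α + gyro = (-0.1900, 0.1100, 0.0100)
v₁ − v₀ = (-0.06333333, 0.11333333, -0.01333333)
applied force F = (-1.9000, 3.4000, -0.4000)

F = (-1.9000, 3.4000, -0.4000)
τ = (-0.1900, 0.1100, 0.0100)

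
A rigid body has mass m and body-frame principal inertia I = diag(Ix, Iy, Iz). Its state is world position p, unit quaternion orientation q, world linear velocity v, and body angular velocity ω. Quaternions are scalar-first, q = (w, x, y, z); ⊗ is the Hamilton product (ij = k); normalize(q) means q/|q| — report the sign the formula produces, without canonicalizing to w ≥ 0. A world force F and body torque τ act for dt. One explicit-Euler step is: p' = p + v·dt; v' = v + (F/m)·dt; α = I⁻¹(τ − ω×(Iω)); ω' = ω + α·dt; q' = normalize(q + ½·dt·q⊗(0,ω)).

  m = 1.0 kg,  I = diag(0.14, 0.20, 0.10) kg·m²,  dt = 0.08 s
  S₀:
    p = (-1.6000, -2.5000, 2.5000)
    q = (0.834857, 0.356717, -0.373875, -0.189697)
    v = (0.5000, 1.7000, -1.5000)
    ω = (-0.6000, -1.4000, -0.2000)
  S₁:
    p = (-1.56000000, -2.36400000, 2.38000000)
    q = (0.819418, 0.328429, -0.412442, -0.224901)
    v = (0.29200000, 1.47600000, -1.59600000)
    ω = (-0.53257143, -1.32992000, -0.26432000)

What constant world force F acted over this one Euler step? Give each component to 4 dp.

Δv = v₁−v₀ = (-0.20800000, -0.22400000, -0.09600000)
m·(v₁−v₀)/dt = (-2.6000, -2.8000, -1.2000)

F = (-2.6000, -2.8000, -1.2000)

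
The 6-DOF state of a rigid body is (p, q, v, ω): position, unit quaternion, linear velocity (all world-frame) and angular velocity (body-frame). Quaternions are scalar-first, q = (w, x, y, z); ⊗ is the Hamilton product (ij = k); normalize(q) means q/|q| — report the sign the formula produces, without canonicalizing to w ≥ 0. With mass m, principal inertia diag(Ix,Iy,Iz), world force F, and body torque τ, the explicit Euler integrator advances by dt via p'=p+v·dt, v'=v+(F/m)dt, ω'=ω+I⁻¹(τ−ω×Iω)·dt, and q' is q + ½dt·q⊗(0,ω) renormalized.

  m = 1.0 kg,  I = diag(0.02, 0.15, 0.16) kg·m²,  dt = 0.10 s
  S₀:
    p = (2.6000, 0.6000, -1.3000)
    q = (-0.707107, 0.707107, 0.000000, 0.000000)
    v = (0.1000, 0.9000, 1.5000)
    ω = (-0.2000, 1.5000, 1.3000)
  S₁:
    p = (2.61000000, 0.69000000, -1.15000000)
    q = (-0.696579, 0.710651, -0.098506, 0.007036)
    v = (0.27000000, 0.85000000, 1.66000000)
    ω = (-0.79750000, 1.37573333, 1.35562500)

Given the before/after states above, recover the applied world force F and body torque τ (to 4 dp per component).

F = (1.7000, -0.5000, 1.6000)
τ = (-0.1000, -0.1500, 0.0500)

rate change Δω = (-0.59750000, -0.12426667, 0.05562500)
ω₀×(Iω₀) = (0.0195, 0.0364, -0.0390)
I·α + gyro = (-0.1000, -0.1500, 0.0500)
v₁ − v₀ = (0.17000000, -0.05000000, 0.16000000)
applied force F = (1.7000, -0.5000, 1.6000)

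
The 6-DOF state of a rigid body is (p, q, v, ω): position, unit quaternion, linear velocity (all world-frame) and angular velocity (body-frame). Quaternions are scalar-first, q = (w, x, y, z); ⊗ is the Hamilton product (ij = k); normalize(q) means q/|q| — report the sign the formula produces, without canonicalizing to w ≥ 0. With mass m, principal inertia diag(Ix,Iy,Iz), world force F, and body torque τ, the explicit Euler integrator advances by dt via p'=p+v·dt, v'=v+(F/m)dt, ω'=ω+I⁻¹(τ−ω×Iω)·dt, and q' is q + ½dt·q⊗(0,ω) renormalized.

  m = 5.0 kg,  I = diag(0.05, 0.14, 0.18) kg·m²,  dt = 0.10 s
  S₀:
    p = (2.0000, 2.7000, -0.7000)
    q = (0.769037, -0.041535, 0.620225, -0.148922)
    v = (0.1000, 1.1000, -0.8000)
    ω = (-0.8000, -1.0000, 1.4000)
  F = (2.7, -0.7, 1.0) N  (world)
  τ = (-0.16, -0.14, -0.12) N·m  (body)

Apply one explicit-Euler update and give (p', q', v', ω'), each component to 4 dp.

gyro term ω×Iω = (-0.0560, 0.1456, 0.0720)
angular accel α = (-2.0800, -2.0400, -1.0667)
new body rate ω' = (-1.0080, -1.2040, 1.2933)
q⊗(0,ω) = (0.7954878, 0.1041634, -0.5917504, 1.6143668)
q' = normalize(q + ½dt·q⊗(0,ω)) = (0.8052, -0.0362, 0.5880, -0.0679)
linear accel F/m = (0.5400, -0.1400, 0.2000)
new position p' = (2.0100, 2.8100, -0.7800)
v' = v + a·dt = (0.1540, 1.0860, -0.7800)

p' = (2.0100, 2.8100, -0.7800)
q' = (0.8052, -0.0362, 0.5880, -0.0679)
v' = (0.1540, 1.0860, -0.7800)
ω' = (-1.0080, -1.2040, 1.2933)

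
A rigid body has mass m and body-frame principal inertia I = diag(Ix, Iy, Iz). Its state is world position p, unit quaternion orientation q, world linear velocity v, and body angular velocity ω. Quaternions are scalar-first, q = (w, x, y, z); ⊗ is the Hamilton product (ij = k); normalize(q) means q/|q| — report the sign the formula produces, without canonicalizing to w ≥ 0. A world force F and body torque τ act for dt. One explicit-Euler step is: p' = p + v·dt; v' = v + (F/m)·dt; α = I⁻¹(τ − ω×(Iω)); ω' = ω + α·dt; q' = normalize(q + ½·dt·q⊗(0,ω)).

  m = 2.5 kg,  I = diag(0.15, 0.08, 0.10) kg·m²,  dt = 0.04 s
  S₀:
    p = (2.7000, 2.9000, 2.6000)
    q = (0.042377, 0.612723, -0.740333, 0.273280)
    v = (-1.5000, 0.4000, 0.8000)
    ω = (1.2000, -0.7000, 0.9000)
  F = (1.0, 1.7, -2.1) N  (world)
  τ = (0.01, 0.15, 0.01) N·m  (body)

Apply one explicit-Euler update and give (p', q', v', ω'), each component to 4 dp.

linear accel F/m = (0.4000, 0.6800, -0.8400)
p + v·dt = (2.6400, 2.9160, 2.6320)
v' = v + a·dt = (-1.4840, 0.4272, 0.7664)
precession coupling ω×(Iω) = (-0.0126, 0.0540, 0.0588)
α = I⁻¹(τ − ω×Iω) = (0.1507, 1.2000, -0.4880)
ω' = ω + α·dt = (1.2060, -0.6520, 0.8805)
q⊗(0,ω) = (-1.4994527, -0.4241513, -0.2531786, 0.4976328)
updated quaternion q' = (0.0124, 0.6039, -0.7450, 0.2831)

p' = (2.6400, 2.9160, 2.6320)
q' = (0.0124, 0.6039, -0.7450, 0.2831)
v' = (-1.4840, 0.4272, 0.7664)
ω' = (1.2060, -0.6520, 0.8805)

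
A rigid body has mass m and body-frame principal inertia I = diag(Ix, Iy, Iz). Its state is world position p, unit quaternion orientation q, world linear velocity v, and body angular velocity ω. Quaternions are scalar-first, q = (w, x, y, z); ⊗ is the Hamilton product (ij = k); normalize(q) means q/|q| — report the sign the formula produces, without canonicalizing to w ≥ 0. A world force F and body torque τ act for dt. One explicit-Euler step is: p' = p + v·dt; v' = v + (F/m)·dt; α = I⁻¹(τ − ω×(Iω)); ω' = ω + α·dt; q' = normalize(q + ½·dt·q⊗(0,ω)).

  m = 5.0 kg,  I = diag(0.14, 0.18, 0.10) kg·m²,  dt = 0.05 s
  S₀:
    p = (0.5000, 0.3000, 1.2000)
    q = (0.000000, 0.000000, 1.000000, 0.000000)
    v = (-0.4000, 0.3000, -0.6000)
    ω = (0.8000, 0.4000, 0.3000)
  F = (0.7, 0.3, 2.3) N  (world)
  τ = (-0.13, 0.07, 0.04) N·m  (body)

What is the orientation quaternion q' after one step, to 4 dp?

q' = (-0.0100, 0.0075, 0.9997, -0.0200)

Hamilton product q⊗(0,ω) = (-0.4000000, 0.3000000, 0.0000000, -0.8000000)
q' = normalize(q + ½dt·q⊗(0,ω)) = (-0.0100, 0.0075, 0.9997, -0.0200)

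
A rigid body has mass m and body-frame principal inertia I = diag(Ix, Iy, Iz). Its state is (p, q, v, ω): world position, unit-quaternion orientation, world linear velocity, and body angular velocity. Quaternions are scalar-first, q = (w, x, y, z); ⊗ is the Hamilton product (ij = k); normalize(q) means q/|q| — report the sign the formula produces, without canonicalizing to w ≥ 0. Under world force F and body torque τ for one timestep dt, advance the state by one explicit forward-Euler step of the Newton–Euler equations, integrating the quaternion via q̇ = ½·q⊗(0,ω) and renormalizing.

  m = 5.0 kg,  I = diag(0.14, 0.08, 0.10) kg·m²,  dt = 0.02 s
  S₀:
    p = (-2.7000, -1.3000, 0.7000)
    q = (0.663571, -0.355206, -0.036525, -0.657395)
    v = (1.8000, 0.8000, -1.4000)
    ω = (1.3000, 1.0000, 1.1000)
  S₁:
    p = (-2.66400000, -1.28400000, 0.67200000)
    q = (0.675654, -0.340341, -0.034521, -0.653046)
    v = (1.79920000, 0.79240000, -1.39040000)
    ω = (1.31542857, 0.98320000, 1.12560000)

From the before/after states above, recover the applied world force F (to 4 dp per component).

Δv = v₁−v₀ = (-0.00080000, -0.00760000, 0.00960000)
applied force F = (-0.2000, -1.9000, 2.4000)

F = (-0.2000, -1.9000, 2.4000)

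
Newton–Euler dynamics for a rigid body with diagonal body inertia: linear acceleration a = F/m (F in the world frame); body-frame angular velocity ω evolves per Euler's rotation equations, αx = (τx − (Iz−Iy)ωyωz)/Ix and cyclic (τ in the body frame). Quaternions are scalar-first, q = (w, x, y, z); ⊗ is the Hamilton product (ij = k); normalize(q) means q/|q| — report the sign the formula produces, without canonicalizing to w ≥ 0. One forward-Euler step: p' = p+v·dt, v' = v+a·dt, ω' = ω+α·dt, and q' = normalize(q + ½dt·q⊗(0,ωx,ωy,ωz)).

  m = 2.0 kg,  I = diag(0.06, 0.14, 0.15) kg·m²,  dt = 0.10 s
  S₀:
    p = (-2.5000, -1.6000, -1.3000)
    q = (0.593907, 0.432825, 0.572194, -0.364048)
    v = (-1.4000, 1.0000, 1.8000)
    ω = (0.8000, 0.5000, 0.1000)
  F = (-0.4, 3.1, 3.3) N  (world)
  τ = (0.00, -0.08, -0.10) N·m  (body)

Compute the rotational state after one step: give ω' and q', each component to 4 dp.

gyro term ω×Iω = (0.0005, -0.0072, 0.0320)
(τ − ω×Iω)/I = (-0.0083, -0.5200, -0.8800)
ω' = ω + α·dt = (0.7992, 0.4480, 0.0120)
q⊗(0,ω) = (-0.5959522, 0.7143690, -0.0375674, -0.1819520)
q + ½dt·q⊗(0,ω), renormalized = (0.5635, 0.4680, 0.5697, -0.3727)

ω' = (0.7992, 0.4480, 0.0120)
q' = (0.5635, 0.4680, 0.5697, -0.3727)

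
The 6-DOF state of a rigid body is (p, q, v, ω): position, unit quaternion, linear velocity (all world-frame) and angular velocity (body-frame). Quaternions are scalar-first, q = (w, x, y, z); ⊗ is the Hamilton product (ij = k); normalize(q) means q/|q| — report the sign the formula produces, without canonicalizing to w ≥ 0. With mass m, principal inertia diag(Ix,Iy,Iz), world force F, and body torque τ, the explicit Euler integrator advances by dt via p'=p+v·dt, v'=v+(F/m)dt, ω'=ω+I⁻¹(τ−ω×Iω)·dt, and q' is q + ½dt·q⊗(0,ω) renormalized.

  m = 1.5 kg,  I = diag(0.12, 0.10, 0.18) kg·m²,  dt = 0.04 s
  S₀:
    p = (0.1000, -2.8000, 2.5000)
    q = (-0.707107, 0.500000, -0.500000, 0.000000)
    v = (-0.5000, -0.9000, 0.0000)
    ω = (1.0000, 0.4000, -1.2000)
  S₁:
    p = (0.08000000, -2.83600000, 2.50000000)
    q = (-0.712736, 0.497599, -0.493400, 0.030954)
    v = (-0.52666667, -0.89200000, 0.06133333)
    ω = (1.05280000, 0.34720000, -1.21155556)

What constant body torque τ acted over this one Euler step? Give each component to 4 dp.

Δω = ω₁−ω₀ = (0.05280000, -0.05280000, -0.01155556)
applied torque τ = (0.1200, -0.0600, -0.0600)

τ = (0.1200, -0.0600, -0.0600)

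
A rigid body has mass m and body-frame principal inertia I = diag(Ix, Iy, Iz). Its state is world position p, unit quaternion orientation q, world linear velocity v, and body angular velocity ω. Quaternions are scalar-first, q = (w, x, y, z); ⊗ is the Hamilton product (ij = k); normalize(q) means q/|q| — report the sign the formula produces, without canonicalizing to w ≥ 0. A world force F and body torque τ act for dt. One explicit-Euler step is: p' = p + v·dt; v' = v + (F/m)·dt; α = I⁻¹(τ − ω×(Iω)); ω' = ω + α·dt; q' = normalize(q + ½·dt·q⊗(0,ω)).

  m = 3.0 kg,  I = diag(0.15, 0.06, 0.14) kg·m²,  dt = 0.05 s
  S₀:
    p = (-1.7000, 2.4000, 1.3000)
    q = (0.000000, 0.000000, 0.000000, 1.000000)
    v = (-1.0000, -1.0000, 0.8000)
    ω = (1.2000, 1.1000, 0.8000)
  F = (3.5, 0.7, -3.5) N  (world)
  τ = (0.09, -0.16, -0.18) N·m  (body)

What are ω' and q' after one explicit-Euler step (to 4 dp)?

(τ − ω×Iω)/I = (0.1307, -2.8267, -0.4371)
new body rate ω' = (1.2065, 0.9587, 0.7781)
Hamilton product q⊗(0,ω) = (-0.8000000, -1.1000000, 1.2000000, 0.0000000)
q' = normalize(q + ½dt·q⊗(0,ω)) = (-0.0200, -0.0275, 0.0300, 0.9990)

ω' = (1.2065, 0.9587, 0.7781)
q' = (-0.0200, -0.0275, 0.0300, 0.9990)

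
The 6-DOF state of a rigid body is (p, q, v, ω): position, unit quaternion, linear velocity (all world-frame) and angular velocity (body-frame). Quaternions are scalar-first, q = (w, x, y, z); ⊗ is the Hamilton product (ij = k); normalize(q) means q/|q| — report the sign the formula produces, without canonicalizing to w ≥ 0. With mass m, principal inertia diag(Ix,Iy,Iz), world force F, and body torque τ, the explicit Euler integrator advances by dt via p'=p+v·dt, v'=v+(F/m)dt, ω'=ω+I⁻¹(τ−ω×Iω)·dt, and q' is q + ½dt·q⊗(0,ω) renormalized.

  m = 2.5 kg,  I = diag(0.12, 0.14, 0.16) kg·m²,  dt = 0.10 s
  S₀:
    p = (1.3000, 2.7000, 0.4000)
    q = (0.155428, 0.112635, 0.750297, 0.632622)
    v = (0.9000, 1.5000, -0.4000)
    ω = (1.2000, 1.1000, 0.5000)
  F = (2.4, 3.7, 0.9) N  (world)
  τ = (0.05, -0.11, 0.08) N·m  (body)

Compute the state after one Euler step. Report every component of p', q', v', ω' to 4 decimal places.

p' = (1.3900, 2.8500, 0.3600)
q' = (0.0913, 0.1055, 0.7911, 0.5955)
v' = (0.9960, 1.6480, -0.3640)
ω' = (1.2325, 1.0386, 0.5335)

linear accel F/m = (0.9600, 1.4800, 0.3600)
p' = p + v·dt = (1.3900, 2.8500, 0.3600)
v + (F/m)dt = (0.9960, 1.6480, -0.3640)
ω×(Iω) gyroscopic = (0.0110, -0.0240, 0.0264)
α = I⁻¹(τ − ω×Iω) = (0.3250, -0.6143, 0.3350)
ω' = ω + α·dt = (1.2325, 1.0386, 0.5335)
Hamilton product q⊗(0,ω) = (-1.2767997, -0.1342221, 0.8737997, -0.6987439)
updated quaternion q' = (0.0913, 0.1055, 0.7911, 0.5955)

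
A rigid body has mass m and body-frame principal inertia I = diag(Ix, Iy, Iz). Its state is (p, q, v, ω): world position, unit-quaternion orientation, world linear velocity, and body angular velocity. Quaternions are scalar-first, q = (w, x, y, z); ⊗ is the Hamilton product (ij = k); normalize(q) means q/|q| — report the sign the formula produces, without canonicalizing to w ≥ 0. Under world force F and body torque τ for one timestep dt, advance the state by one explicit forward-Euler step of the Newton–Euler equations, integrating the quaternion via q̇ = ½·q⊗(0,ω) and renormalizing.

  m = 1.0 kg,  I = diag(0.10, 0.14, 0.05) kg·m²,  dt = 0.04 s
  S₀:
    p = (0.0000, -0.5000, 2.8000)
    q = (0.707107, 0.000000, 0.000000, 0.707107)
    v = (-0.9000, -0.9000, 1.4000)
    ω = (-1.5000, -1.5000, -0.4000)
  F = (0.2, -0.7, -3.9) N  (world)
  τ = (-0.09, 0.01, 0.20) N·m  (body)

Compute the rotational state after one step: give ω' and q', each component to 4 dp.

precession coupling ω×(Iω) = (-0.0540, 0.0300, 0.0900)
(τ − ω×Iω)/I = (-0.3600, -0.1429, 2.2000)
new body rate ω' = (-1.5144, -1.5057, -0.3120)
Hamilton product q⊗(0,ω) = (0.2828428, 0.0000000, -2.1213210, -0.2828428)
updated quaternion q' = (0.7121, 0.0000, -0.0424, 0.7008)

ω' = (-1.5144, -1.5057, -0.3120)
q' = (0.7121, 0.0000, -0.0424, 0.7008)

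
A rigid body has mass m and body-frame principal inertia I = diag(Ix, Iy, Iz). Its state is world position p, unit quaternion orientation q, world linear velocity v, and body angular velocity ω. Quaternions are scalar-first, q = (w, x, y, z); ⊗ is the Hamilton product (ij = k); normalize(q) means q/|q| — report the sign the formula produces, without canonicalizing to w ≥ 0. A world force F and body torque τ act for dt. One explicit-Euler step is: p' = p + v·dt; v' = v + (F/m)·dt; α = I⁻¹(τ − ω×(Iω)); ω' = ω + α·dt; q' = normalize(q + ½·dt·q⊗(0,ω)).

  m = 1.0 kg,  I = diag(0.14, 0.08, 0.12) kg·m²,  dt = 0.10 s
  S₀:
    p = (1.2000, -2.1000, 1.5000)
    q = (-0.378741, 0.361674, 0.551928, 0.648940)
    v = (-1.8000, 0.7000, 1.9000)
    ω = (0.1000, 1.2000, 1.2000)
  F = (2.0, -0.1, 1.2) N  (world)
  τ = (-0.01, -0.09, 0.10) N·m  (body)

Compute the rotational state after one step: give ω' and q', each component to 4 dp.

ω' = (0.0517, 1.0845, 1.2893)
q' = (-0.4510, 0.3527, 0.5089, 0.6428)

α = I⁻¹(τ − ω×Iω) = (-0.4829, -1.1550, 0.8933)
ω' = ω + α·dt = (0.0517, 1.0845, 1.2893)
q⊗(0,ω) = (-1.4772090, -0.1542885, -0.8236040, -0.0756732)
updated quaternion q' = (-0.4510, 0.3527, 0.5089, 0.6428)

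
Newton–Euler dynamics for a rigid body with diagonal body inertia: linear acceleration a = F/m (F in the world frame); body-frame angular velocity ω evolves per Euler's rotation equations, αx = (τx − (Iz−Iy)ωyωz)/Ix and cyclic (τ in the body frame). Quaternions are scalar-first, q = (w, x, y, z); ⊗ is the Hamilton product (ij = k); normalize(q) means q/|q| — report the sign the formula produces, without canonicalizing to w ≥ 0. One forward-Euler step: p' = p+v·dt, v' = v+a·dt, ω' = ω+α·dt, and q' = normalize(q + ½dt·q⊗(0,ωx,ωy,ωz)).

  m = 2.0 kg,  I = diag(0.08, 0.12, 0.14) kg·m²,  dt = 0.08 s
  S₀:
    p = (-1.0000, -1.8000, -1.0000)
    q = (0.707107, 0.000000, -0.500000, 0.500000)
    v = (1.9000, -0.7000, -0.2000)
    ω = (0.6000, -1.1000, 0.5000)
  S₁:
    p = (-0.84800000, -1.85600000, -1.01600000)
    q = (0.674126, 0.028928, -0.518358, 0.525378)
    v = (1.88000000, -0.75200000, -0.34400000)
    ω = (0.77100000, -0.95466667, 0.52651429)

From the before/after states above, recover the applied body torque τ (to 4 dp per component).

ω₁ − ω₀ = (0.17100000, 0.14533333, 0.02651429)
gyro term ω₀×Iω₀ = (-0.0110, -0.0180, -0.0264)
I·α + gyro = (0.1600, 0.2000, 0.0200)

τ = (0.1600, 0.2000, 0.0200)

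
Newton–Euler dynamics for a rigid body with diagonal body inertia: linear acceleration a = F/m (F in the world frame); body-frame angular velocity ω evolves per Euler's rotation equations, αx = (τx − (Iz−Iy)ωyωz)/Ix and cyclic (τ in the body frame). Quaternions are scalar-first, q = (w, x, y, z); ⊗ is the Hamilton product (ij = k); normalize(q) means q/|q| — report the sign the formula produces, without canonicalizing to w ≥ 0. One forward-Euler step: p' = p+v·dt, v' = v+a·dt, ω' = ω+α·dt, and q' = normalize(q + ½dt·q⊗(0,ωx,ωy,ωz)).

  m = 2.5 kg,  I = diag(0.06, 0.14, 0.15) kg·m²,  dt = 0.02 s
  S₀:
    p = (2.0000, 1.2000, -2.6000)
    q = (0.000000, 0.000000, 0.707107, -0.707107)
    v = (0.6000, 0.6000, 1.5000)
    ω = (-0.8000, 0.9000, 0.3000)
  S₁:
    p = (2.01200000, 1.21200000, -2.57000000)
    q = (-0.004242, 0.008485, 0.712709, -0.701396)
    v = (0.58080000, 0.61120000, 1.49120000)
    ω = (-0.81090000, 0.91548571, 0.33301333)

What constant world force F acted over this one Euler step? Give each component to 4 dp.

F = (-2.4000, 1.4000, -1.1000)

v₁ − v₀ = (-0.01920000, 0.01120000, -0.00880000)
m·(v₁−v₀)/dt = (-2.4000, 1.4000, -1.1000)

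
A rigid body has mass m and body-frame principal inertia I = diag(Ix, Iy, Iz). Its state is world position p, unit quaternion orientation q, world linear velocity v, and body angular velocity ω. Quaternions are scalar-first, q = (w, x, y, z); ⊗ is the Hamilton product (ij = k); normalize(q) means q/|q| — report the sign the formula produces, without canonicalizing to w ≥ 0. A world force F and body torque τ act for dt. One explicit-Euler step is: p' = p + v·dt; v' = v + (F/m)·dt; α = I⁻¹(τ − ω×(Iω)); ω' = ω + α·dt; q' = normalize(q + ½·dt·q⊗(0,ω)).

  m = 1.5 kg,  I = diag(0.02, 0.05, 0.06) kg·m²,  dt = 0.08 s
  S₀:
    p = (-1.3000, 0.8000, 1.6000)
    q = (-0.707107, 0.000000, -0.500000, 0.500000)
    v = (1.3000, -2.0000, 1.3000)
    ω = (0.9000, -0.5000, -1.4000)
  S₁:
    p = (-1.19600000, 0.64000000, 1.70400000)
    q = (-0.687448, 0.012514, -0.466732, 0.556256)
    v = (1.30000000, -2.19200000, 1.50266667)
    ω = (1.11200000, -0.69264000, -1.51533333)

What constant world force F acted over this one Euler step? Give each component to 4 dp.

F = (0.0000, -3.6000, 3.8000)

v₁ − v₀ = (0.00000000, -0.19200000, 0.20266667)
F = m·Δv/dt = (0.0000, -3.6000, 3.8000)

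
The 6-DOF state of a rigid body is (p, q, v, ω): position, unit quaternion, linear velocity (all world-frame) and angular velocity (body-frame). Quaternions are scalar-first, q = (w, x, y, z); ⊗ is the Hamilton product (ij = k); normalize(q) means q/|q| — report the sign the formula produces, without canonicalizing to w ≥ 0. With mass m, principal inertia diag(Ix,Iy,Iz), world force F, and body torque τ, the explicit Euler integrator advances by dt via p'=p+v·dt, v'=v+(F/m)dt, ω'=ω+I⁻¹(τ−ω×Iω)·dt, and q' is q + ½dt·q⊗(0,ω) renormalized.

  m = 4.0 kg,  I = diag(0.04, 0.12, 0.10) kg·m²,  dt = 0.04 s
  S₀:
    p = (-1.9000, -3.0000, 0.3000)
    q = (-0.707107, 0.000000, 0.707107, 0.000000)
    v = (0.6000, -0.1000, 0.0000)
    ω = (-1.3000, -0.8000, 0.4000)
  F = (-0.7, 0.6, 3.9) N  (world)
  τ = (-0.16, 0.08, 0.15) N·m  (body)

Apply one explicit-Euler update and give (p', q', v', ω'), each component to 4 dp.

α = I⁻¹(τ − ω×Iω) = (-4.1600, 0.4067, 0.6680)
ω + α·dt = (-1.4664, -0.7837, 0.4267)
2q̇ = q⊗(0,ω) = (0.5656856, 1.2020819, 0.5656856, 0.6363963)
updated quaternion q' = (-0.6954, 0.0240, 0.7181, 0.0127)
a = F/m = (-0.1750, 0.1500, 0.9750)
p + v·dt = (-1.8760, -3.0040, 0.3000)
v' = v + a·dt = (0.5930, -0.0940, 0.0390)

p' = (-1.8760, -3.0040, 0.3000)
q' = (-0.6954, 0.0240, 0.7181, 0.0127)
v' = (0.5930, -0.0940, 0.0390)
ω' = (-1.4664, -0.7837, 0.4267)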